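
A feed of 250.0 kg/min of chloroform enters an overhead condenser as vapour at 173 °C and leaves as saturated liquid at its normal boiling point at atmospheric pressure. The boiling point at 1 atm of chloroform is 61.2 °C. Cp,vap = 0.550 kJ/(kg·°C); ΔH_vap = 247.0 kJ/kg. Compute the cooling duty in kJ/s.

Q_c = 1290 kJ/s

vapour 173→61.2 °C: -61.49 kJ/kg
condensation at 61.2 °C: -247 kJ/kg
Δh = -61.49 + -247 = -308.49 kJ/kg
Q = ṁ·Δh = 250.0 kg/min × -308.49 kJ/kg = -77122 kJ/min
|Q| = 1285.4 kW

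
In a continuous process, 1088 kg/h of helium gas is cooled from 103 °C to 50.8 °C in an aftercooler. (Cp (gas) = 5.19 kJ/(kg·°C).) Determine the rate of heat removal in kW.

Q_c = 81.9 kW

Q = ṁ·Cp·ΔT = 1088 × 5.19 × (50.8 − 103) = -294760 kJ/h
Converting: 294760 / 3600 s = 81.877 kW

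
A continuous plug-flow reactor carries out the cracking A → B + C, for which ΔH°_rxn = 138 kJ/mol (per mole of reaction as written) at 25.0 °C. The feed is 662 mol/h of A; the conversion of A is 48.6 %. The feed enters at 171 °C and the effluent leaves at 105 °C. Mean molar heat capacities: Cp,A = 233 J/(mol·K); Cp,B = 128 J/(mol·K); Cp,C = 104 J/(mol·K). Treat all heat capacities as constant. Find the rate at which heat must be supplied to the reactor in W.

Q_in = 9500 W

Extent of reaction ξ = 0.486 × 662 = 321.73 mol/h
Reaction term: ξ·ΔH°_rxn = 321.73 × 138 = 44399 kJ/h
Sensible, feed 171→25 °C: -22520 kJ/h
Outlet flows (mol/h): A 340.27, B 321.73, C 321.73
Sensible, products 25→105 °C: 12314 kJ/h
Q = ΔH = 34193 kJ/h = 9.4981 kW
Heat supplied = 9498.1 W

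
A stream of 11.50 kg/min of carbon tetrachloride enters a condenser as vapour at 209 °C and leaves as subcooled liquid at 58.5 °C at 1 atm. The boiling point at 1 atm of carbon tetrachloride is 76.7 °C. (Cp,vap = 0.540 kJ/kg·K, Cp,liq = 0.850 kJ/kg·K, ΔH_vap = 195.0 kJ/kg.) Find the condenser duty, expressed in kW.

Q_c = 54.0 kW

vapour 209→76.7 °C: -71.442 kJ/kg
condensation at 76.7 °C: -195 kJ/kg
liquid 76.7→58.5 °C: -15.47 kJ/kg
Δh = -71.442 + -195 + -15.47 = -281.91 kJ/kg
Q = ṁ·Δh = 11.50 kg/min × -281.91 kJ/kg = -3242 kJ/min
|Q| = 54.033 kW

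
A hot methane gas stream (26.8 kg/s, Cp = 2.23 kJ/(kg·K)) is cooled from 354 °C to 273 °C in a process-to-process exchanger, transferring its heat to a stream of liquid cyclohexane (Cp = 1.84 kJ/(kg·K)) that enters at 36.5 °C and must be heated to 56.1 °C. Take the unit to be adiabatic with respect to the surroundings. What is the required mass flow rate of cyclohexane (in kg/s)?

ṁ_c = 134 kg/s

Heat released by hot stream: Q = 26.8 × 2.23 × (354 − 273) = 4840.9 kJ/s
Energy balance on cold side (adiabatic exchanger): Q = ṁ_c·Cp_c·(T_c,out − T_c,in)
ṁ_c = 4840.9 / [1.84 × (56.1 − 36.5)] = 134.23 kg/s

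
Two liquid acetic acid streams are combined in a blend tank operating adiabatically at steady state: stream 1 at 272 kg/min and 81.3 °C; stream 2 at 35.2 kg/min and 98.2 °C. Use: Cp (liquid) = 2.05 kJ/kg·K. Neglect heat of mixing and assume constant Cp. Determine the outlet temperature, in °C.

Adiabatic, steady state ⇒ Σ ṁᵢCp,ᵢ(T_out − Tᵢ) = 0
Σ ṁᵢCp,ᵢTᵢ = 272×2.05×81.3 + 35.2×2.05×98.2 = 52419
Σ ṁᵢCp,ᵢ = 272×2.05 + 35.2×2.05 = 629.76
T_out = 52419 / 629.76 = 83.236 °C

T_out = 83.2 °C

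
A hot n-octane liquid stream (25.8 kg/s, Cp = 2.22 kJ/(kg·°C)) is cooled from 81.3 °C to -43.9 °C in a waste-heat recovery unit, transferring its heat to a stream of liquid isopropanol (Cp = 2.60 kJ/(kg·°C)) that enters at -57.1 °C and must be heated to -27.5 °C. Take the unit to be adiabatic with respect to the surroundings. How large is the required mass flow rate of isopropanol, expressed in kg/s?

ṁ_c = 93.2 kg/s

Heat released by hot stream: Q = 25.8 × 2.22 × (81.3 − -43.9) = 7171 kJ/s
Energy balance on cold side (adiabatic exchanger): Q = ṁ_c·Cp_c·(T_c,out − T_c,in)
ṁ_c = 7171 / [2.60 × (-27.5 − -57.1)] = 93.178 kg/s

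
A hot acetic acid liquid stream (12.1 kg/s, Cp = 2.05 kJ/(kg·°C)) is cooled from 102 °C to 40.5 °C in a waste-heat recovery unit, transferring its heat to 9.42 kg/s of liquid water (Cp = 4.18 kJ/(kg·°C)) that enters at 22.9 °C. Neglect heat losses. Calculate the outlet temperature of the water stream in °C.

Heat released by hot stream: Q = 12.1 × 2.05 × (102 − 40.5) = 1525.5 kJ/s
Energy balance on cold side (adiabatic exchanger): Q = ṁ_c·Cp_c·(T_c,out − T_c,in)
T_c,out = 22.9 + 1525.5/(9.42 × 4.18) = 61.642 °C

T_c,out = 61.6 °C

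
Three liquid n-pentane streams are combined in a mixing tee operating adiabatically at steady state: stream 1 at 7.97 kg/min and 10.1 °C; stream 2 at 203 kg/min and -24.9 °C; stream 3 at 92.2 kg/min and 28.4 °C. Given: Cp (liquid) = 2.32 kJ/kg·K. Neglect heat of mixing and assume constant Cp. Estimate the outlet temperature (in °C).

T_out = -7.77 °C

No heat crosses the boundary, so H_out = H_in.
T_out = Σ ṁᵢCp,ᵢTᵢ / Σ ṁᵢCp,ᵢ
      = -5465.3 / 703.35 = -7.7703 °C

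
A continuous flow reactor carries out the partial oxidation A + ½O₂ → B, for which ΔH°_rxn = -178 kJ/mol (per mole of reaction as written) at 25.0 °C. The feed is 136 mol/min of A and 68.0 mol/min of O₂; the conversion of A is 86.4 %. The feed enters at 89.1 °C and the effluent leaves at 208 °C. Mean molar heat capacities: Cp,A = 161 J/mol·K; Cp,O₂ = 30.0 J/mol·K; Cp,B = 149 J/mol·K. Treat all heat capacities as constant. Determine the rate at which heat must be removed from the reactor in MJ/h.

Extent of reaction ξ = 0.864 × 136 = 117.5 mol/min
Reaction term: ξ·ΔH°_rxn = 117.5 × -178 = -20916 kJ/min
Sensible, feed 89.1→25 °C: -1534.3 kJ/min
Outlet flows (mol/min): A 18.496, O₂ 9.248, B 117.5
Sensible, products 25→208 °C: 3799.7 kJ/min
Q = ΔH = -18650 kJ/min = -310.84 kW
Heat removed = 1119 MJ/h

Q_out = 1120 MJ/h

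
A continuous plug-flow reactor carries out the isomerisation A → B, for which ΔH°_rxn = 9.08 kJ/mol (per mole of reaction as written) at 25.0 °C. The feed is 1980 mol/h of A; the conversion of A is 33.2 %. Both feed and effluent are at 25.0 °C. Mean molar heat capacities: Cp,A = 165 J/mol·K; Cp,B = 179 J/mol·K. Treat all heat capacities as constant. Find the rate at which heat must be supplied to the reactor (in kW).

Extent of reaction ξ = 0.332 × 1980 = 657.36 mol/h
Reaction term: ξ·ΔH°_rxn = 657.36 × 9.08 = 5968.8 kJ/h
Q = ΔH = 5968.8 kJ/h = 1.658 kW
Heat supplied = 1.658 kW

Q_in = 1.66 kW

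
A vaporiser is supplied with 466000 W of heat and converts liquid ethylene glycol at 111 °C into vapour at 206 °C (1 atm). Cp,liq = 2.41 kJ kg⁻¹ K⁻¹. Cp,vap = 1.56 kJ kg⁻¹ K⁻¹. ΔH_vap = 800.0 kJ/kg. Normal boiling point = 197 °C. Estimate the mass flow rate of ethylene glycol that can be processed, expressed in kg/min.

Δh = 2.41×(197−111) + 800.0 + 1.56×(206−197) = 1021.3 kJ/kg
Q = 466000 W = 466 kJ/s = 27960 kJ/min
ṁ = Q/Δh = 27960 / 1021.3 = 27.377 kg/min

ṁ = 27.4 kg/min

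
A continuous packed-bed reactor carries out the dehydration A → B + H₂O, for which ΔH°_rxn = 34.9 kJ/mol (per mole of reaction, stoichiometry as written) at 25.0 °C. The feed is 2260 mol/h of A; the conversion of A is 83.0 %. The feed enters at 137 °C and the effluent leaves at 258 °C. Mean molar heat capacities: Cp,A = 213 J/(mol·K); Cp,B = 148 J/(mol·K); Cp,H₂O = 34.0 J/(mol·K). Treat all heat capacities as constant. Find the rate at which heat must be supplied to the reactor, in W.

Extent of reaction ξ = 0.830 × 2260 = 1875.8 mol/h
Reaction term: ξ·ΔH°_rxn = 1875.8 × 34.9 = 65465 kJ/h
Sensible, feed 137→25 °C: -53915 kJ/h
Outlet flows (mol/h): A 384.2, B 1875.8, H₂O 1875.8
Sensible, products 25→258 °C: 98613 kJ/h
Q = ΔH = 110160 kJ/h = 30.601 kW
Heat supplied = 30601 W

Q_in = 30600 W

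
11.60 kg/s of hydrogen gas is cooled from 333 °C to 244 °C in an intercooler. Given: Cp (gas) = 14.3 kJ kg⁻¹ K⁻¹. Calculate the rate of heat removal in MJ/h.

Q_c = 53100 MJ/h

Q = ṁ·Cp·ΔT = 11.60 × 14.3 × (244 − 333) = -14763 kJ/s
Cooling duty = 53148 MJ/h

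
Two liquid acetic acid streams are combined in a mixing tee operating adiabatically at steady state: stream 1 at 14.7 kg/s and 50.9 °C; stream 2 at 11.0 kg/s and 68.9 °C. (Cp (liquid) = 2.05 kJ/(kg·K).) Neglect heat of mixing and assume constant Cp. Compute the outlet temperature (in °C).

Energy balance with Q = 0: Σ ṁᵢCp,ᵢ(T_out − Tᵢ) = 0
Σ ṁᵢCp,ᵢTᵢ = 14.7×2.05×50.9 + 11.0×2.05×68.9 = 3087.6
Σ ṁᵢCp,ᵢ = 14.7×2.05 + 11.0×2.05 = 52.685
T_out = 3087.6 / 52.685 = 58.604 °C

T_out = 58.6 °C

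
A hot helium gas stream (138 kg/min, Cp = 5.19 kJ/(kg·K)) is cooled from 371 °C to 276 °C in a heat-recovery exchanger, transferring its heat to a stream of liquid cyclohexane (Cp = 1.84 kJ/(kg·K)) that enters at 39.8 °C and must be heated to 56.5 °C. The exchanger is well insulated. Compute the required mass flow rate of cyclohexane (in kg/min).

Heat released by hot stream: Q = 138 × 5.19 × (371 − 276) = 68041 kJ/min
Energy balance on cold side (adiabatic exchanger): Q = ṁ_c·Cp_c·(T_c,out − T_c,in)
ṁ_c = 68041 / [1.84 × (56.5 − 39.8)] = 2214.3 kg/min

ṁ_c = 2210 kg/min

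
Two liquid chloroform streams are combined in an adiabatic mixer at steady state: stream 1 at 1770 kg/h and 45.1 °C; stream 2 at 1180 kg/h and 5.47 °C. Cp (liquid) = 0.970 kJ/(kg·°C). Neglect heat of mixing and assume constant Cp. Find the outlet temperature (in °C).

T_out = 29.2 °C

No heat crosses the boundary, so H_out = H_in.
T_out = Σ ṁᵢCp,ᵢTᵢ / Σ ṁᵢCp,ᵢ
      = 83693 / 2861.5 = 29.248 °C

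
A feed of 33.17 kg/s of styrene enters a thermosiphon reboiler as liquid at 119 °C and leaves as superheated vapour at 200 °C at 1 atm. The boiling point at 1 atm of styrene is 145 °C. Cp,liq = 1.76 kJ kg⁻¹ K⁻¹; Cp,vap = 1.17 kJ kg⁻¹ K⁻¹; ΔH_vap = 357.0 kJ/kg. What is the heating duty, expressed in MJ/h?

Q = 55800 MJ/h

liquid 119→145 °C: 45.76 kJ/kg
vaporisation at 145 °C: 357 kJ/kg
vapour 145→200 °C: 64.35 kJ/kg
Δh = 45.76 + 357 + 64.35 = 467.11 kJ/kg
Q = ṁ·Δh = 33.17 kg/s × 467.11 kJ/kg = 15494 kJ/s
|Q| = 15494 kW = 55779 MJ/h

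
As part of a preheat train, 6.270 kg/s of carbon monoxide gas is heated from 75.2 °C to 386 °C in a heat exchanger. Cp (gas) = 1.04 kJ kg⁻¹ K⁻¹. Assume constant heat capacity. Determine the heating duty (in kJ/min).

Q = 122000 kJ/min

Q = ṁ·Cp·ΔT = 6.270 × 1.04 × (386 − 75.2) = 2026.7 kJ/s
Heating duty = 121600 kJ/min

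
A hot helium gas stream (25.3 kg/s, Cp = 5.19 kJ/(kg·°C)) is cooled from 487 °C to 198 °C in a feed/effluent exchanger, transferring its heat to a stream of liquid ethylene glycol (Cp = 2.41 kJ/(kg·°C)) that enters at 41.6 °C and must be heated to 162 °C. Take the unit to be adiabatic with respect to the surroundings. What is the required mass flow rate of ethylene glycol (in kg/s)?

ṁ_c = 131 kg/s

Heat released by hot stream: Q = 25.3 × 5.19 × (487 − 198) = 37948 kJ/s
Energy balance on cold side (adiabatic exchanger): Q = ṁ_c·Cp_c·(T_c,out − T_c,in)
ṁ_c = 37948 / [2.41 × (162 − 41.6)] = 130.78 kg/s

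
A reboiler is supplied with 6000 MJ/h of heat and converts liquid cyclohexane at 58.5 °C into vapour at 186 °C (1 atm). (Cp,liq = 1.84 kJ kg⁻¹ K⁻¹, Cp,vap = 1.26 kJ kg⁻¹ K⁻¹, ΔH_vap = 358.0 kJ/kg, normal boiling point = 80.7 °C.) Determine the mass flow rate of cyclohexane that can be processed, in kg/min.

ṁ = 188 kg/min

Δh = 1.84×(80.7−58.5) + 358.0 + 1.26×(186−80.7) = 531.53 kJ/kg
Q = 6000 MJ/h = 1666.7 kJ/s = 100000 kJ/min
ṁ = Q/Δh = 100000 / 531.53 = 188.14 kg/min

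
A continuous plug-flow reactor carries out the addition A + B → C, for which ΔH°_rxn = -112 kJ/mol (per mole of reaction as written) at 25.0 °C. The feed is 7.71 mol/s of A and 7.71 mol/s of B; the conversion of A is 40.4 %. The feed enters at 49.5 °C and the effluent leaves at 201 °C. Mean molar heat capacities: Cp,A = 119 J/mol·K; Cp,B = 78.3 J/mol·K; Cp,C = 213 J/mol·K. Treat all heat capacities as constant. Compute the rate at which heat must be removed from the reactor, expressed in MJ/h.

Q_out = 395 MJ/h

Extent of reaction ξ = 0.404 × 7.71 = 3.1148 mol/s
Reaction term: ξ·ΔH°_rxn = 3.1148 × -112 = -348.86 kJ/s
Sensible, feed 49.5→25 °C: -37.269 kJ/s
Outlet flows (mol/s): A 4.5952, B 4.5952, C 3.1148
Sensible, products 25→201 °C: 276.34 kJ/s
Q = ΔH = -109.8 kJ/s = -109.8 kW
Heat removed = 395.27 MJ/h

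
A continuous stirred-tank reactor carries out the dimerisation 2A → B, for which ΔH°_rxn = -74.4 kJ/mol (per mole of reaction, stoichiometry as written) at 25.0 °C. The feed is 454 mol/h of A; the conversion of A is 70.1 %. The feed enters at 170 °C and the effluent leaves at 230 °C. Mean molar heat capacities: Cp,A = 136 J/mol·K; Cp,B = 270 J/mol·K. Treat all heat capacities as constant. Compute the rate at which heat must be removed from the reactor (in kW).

Q_out = 2.28 kW

Extent of reaction ξ = 0.701 × 454 / 2 = 159.13 mol/h
Reaction term: ξ·ΔH°_rxn = 159.13 × -74.4 = -11839 kJ/h
Sensible, feed 170→25 °C: -8952.9 kJ/h
Outlet flows (mol/h): A 135.75, B 159.13
Sensible, products 25→230 °C: 12592 kJ/h
Q = ΔH = -8199.7 kJ/h = -2.2777 kW
Heat removed = 2.2777 kW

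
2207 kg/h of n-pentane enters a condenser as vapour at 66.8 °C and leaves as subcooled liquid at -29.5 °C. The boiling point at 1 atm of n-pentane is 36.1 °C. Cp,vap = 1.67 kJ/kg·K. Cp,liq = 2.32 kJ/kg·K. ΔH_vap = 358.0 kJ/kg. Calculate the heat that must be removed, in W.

vapour 66.8→36.1 °C: -51.269 kJ/kg
condensation at 36.1 °C: -358 kJ/kg
liquid 36.1→-29.5 °C: -152.19 kJ/kg
Δh = -51.269 + -358 + -152.19 = -561.46 kJ/kg
Q = ṁ·Δh = 2207 kg/h × -561.46 kJ/kg = -1.2391e+06 kJ/h
|Q| = 344.21 kW = 344210 W

Q_c = 344000 W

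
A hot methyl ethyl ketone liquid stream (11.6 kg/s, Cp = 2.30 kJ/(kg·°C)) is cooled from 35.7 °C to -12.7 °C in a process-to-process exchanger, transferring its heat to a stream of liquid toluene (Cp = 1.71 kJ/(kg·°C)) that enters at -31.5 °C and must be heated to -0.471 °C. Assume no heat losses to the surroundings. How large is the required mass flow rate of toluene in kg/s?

Heat released by hot stream: Q = 11.6 × 2.30 × (35.7 − -12.7) = 1291.3 kJ/s
Energy balance on cold side (adiabatic exchanger): Q = ṁ_c·Cp_c·(T_c,out − T_c,in)
ṁ_c = 1291.3 / [1.71 × (-0.471 − -31.5)] = 24.337 kg/s

ṁ_c = 24.3 kg/s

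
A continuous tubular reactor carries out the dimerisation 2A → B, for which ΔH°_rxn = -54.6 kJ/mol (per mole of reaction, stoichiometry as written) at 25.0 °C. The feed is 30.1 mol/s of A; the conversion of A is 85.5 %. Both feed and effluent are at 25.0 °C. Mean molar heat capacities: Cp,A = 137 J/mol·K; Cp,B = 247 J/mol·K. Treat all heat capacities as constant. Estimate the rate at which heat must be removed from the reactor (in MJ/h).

Extent of reaction ξ = 0.855 × 30.1 / 2 = 12.868 mol/s
Reaction term: ξ·ΔH°_rxn = 12.868 × -54.6 = -702.58 kJ/s
Q = ΔH = -702.58 kJ/s = -702.58 kW
Heat removed = 2529.3 MJ/h

Q_out = 2530 MJ/h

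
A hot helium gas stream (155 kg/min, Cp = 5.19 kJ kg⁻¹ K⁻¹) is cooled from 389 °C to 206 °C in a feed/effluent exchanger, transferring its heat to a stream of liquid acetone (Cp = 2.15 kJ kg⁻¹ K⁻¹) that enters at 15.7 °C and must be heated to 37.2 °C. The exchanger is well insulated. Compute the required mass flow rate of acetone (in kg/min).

ṁ_c = 3180 kg/min

Heat released by hot stream: Q = 155 × 5.19 × (389 − 206) = 147210 kJ/min
Energy balance on cold side (adiabatic exchanger): Q = ṁ_c·Cp_c·(T_c,out − T_c,in)
ṁ_c = 147210 / [2.15 × (37.2 − 15.7)] = 3184.7 kg/min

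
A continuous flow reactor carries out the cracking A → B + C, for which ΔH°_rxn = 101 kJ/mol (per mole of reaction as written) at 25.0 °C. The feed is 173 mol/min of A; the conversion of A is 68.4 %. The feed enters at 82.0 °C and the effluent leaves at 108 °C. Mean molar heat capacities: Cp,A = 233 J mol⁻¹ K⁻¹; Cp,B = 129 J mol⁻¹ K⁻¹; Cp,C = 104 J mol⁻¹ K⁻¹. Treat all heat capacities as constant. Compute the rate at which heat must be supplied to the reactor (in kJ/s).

Q_in = 217 kJ/s

Extent of reaction ξ = 0.684 × 173 = 118.33 mol/min
Reaction term: ξ·ΔH°_rxn = 118.33 × 101 = 11952 kJ/min
Sensible, feed 82.0→25 °C: -2297.6 kJ/min
Outlet flows (mol/min): A 54.668, B 118.33, C 118.33
Sensible, products 25→108 °C: 3345.6 kJ/min
Q = ΔH = 13000 kJ/min = 216.66 kW
Heat supplied = 216.66 kJ/s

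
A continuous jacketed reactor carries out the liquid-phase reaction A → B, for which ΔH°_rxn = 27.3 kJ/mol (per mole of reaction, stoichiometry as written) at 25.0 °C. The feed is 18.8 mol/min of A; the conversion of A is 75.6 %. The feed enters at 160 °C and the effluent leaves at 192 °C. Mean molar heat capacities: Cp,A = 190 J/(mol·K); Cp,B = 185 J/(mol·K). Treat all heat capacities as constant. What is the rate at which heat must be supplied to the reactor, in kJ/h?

Extent of reaction ξ = 0.756 × 18.8 = 14.213 mol/min
Reaction term: ξ·ΔH°_rxn = 14.213 × 27.3 = 388.01 kJ/min
Sensible, feed 160→25 °C: -482.22 kJ/min
Outlet flows (mol/min): A 4.5872, B 14.213
Sensible, products 25→192 °C: 584.66 kJ/min
Q = ΔH = 490.45 kJ/min = 8.1741 kW
Heat supplied = 29427 kJ/h

Q_in = 29400 kJ/h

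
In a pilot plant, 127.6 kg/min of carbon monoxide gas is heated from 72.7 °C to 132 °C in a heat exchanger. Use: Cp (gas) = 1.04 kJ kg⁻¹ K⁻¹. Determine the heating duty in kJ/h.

Q = 472000 kJ/h

Q = ṁ·Cp·ΔT = 127.6 × 1.04 × (132 − 72.7) = 7869.3 kJ/min
Converting: 7869.3 / 60 s = 131.16 kW
Heating duty = 472160 kJ/h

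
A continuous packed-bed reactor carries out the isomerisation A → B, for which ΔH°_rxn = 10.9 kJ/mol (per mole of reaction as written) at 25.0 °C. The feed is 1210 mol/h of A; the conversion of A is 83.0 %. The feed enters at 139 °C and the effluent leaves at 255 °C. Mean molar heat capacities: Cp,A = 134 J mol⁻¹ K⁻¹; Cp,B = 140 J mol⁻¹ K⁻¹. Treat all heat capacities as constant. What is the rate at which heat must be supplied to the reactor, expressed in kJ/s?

Q_in = 8.65 kJ/s

Extent of reaction ξ = 0.830 × 1210 = 1004.3 mol/h
Reaction term: ξ·ΔH°_rxn = 1004.3 × 10.9 = 10947 kJ/h
Sensible, feed 139→25 °C: -18484 kJ/h
Outlet flows (mol/h): A 205.7, B 1004.3
Sensible, products 25→255 °C: 38678 kJ/h
Q = ΔH = 31141 kJ/h = 8.6503 kW
Heat supplied = 8.6503 kJ/s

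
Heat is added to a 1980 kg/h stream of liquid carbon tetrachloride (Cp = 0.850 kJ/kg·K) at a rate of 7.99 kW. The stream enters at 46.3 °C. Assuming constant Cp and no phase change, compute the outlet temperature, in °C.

Q = 7.99 kW = 28764 kJ/h
ΔT = Q/(ṁ·Cp) = 28764/(1980×0.850) = 17.091 K
T_out = 46.3 + 17.091 = 63.391 °C

T_out = 63.4 °C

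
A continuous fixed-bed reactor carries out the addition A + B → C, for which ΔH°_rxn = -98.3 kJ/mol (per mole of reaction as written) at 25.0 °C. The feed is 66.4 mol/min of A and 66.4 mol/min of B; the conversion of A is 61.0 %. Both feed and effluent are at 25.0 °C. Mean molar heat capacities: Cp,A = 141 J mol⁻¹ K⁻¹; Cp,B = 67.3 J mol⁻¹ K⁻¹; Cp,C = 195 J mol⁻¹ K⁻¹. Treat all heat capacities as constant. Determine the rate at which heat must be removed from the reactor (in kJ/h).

Q_out = 239000 kJ/h

Extent of reaction ξ = 0.610 × 66.4 = 40.504 mol/min
Reaction term: ξ·ΔH°_rxn = 40.504 × -98.3 = -3981.5 kJ/min
Q = ΔH = -3981.5 kJ/min = -66.359 kW
Heat removed = 238890 kJ/h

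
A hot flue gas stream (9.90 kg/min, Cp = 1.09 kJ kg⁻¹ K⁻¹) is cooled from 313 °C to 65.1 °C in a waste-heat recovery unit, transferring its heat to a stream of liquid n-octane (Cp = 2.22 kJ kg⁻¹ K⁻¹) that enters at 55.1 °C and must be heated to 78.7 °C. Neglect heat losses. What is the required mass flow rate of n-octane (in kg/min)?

Heat released by hot stream: Q = 9.90 × 1.09 × (313 − 65.1) = 2675.1 kJ/min
Energy balance on cold side (adiabatic exchanger): Q = ṁ_c·Cp_c·(T_c,out − T_c,in)
ṁ_c = 2675.1 / [2.22 × (78.7 − 55.1)] = 51.059 kg/min

ṁ_c = 51.1 kg/min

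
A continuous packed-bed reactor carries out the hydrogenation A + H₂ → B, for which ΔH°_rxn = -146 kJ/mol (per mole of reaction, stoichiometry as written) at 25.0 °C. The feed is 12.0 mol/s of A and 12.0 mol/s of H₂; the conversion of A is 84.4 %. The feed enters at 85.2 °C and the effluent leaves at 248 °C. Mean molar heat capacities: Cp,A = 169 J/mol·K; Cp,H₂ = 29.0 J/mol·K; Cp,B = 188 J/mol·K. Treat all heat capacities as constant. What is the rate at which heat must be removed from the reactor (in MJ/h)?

Extent of reaction ξ = 0.844 × 12.0 = 10.128 mol/s
Reaction term: ξ·ΔH°_rxn = 10.128 × -146 = -1478.7 kJ/s
Sensible, feed 85.2→25 °C: -143.04 kJ/s
Outlet flows (mol/s): A 1.872, H₂ 1.872, B 10.128
Sensible, products 25→248 °C: 507.26 kJ/s
Q = ΔH = -1114.5 kJ/s = -1114.5 kW
Heat removed = 4012.1 MJ/h

Q_out = 4010 MJ/h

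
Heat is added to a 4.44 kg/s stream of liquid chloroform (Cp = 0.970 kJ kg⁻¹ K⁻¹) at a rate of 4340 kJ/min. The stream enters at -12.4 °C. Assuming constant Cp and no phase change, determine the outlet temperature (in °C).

T_out = 4.40 °C

Q = 4340 kJ/min = 72.333 kJ/s
ΔT = Q/(ṁ·Cp) = 72.333/(4.44×0.970) = 16.795 K
T_out = -12.4 + 16.795 = 4.3951 °C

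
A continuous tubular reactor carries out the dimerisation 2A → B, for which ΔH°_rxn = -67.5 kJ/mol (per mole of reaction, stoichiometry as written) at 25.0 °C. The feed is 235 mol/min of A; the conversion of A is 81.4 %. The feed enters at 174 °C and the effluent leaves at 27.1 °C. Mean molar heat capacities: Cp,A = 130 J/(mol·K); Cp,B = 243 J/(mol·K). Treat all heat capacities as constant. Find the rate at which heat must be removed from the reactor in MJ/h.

Q_out = 657 MJ/h

Extent of reaction ξ = 0.814 × 235 / 2 = 95.645 mol/min
Reaction term: ξ·ΔH°_rxn = 95.645 × -67.5 = -6456 kJ/min
Sensible, feed 174→25 °C: -4551.9 kJ/min
Outlet flows (mol/min): A 43.71, B 95.645
Sensible, products 25→27.1 °C: 60.74 kJ/min
Q = ΔH = -10947 kJ/min = -182.45 kW
Heat removed = 656.83 MJ/h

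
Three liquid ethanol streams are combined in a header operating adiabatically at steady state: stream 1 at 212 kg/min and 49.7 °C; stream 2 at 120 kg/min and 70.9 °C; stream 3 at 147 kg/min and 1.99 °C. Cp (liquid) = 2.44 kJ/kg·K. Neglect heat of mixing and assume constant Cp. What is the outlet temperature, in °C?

Energy balance with Q = 0: Σ ṁᵢCp,ᵢ(T_out − Tᵢ) = 0
T_out = Σ ṁᵢCp,ᵢTᵢ / Σ ṁᵢCp,ᵢ
      = 47182 / 1168.8 = 40.369 °C

T_out = 40.4 °C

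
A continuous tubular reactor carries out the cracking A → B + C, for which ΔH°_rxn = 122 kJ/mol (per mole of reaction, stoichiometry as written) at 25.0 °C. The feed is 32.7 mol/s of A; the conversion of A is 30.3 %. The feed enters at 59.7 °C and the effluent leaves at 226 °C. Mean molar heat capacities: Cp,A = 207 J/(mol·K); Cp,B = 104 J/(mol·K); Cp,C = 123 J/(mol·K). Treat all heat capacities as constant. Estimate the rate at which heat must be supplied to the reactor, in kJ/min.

Q_in = 142000 kJ/min

Extent of reaction ξ = 0.303 × 32.7 = 9.9081 mol/s
Reaction term: ξ·ΔH°_rxn = 9.9081 × 122 = 1208.8 kJ/s
Sensible, feed 59.7→25 °C: -234.88 kJ/s
Outlet flows (mol/s): A 22.792, B 9.9081, C 9.9081
Sensible, products 25→226 °C: 1400.4 kJ/s
Q = ΔH = 2374.3 kJ/s = 2374.3 kW
Heat supplied = 142460 kJ/min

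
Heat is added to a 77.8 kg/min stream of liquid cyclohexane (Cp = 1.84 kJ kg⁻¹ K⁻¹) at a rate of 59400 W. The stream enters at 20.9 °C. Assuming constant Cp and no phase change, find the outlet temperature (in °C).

Q = 59400 W = 3564 kJ/min
ΔT = Q/(ṁ·Cp) = 3564/(77.8×1.84) = 24.897 K
T_out = 20.9 + 24.897 = 45.797 °C

T_out = 45.8 °C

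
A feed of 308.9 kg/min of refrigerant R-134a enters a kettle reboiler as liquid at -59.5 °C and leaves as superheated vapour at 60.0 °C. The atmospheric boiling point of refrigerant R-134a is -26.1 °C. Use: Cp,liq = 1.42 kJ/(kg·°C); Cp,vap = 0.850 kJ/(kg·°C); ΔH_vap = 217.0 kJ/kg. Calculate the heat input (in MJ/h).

Q = 6260 MJ/h

liquid -59.5→-26.1 °C: 47.428 kJ/kg
vaporisation at -26.1 °C: 217 kJ/kg
vapour -26.1→60.0 °C: 73.185 kJ/kg
Δh = 47.428 + 217 + 73.185 = 337.61 kJ/kg
Q = ṁ·Δh = 308.9 kg/min × 337.61 kJ/kg = 104290 kJ/min
|Q| = 1738.1 kW = 6257.3 MJ/h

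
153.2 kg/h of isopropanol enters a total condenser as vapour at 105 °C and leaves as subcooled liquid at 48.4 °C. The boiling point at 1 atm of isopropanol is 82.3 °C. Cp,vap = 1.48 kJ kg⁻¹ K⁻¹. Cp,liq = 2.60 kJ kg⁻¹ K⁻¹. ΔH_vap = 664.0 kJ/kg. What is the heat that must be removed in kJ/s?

vapour 105→82.3 °C: -33.596 kJ/kg
condensation at 82.3 °C: -664 kJ/kg
liquid 82.3→48.4 °C: -88.14 kJ/kg
Δh = -33.596 + -664 + -88.14 = -785.74 kJ/kg
Q = ṁ·Δh = 153.2 kg/h × -785.74 kJ/kg = -120370 kJ/h
|Q| = 33.437 kW

Q_c = 33.4 kJ/s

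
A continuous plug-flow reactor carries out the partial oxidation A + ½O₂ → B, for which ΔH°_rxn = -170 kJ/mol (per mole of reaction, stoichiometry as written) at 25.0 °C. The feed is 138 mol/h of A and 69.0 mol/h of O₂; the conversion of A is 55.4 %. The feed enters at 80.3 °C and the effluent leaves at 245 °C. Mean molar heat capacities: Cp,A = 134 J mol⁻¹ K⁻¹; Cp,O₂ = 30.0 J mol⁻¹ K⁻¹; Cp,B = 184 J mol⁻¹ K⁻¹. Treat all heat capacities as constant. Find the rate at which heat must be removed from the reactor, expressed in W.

Extent of reaction ξ = 0.554 × 138 = 76.452 mol/h
Reaction term: ξ·ΔH°_rxn = 76.452 × -170 = -12997 kJ/h
Sensible, feed 80.3→25 °C: -1137.1 kJ/h
Outlet flows (mol/h): A 61.548, O₂ 30.774, B 76.452
Sensible, products 25→245 °C: 5112.3 kJ/h
Q = ΔH = -9021.6 kJ/h = -2.506 kW
Heat removed = 2506 W

Q_out = 2510 W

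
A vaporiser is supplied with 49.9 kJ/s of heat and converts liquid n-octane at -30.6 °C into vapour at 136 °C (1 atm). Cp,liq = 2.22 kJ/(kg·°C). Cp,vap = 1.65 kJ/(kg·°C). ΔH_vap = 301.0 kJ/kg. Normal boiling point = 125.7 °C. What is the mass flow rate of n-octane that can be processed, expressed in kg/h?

Δh = 2.22×(125.7−-30.6) + 301.0 + 1.65×(136−125.7) = 664.98 kJ/kg
Q = 49.9 kJ/s = 49.9 kJ/s = 179640 kJ/h
ṁ = Q/Δh = 179640 / 664.98 = 270.14 kg/h

ṁ = 270 kg/h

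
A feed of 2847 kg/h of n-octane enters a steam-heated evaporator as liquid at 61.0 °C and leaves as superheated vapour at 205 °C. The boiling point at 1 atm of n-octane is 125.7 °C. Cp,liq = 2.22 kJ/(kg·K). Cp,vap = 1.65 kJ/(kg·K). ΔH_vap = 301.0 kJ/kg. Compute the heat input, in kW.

liquid 61.0→125.7 °C: 143.63 kJ/kg
vaporisation at 125.7 °C: 301 kJ/kg
vapour 125.7→205 °C: 130.84 kJ/kg
Δh = 143.63 + 301 + 130.84 = 575.48 kJ/kg
Q = ṁ·Δh = 2847 kg/h × 575.48 kJ/kg = 1.6384e+06 kJ/h
|Q| = 455.11 kW

Q = 455 kW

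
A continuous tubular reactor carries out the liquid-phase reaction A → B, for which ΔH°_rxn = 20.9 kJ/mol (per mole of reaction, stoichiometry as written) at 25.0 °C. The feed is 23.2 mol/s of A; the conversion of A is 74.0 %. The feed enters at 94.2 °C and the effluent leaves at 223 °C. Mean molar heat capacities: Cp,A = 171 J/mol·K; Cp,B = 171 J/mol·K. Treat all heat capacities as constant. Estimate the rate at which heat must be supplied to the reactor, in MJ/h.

Q_in = 3130 MJ/h

Extent of reaction ξ = 0.740 × 23.2 = 17.168 mol/s
Reaction term: ξ·ΔH°_rxn = 17.168 × 20.9 = 358.81 kJ/s
Sensible, feed 94.2→25 °C: -274.53 kJ/s
Outlet flows (mol/s): A 6.032, B 17.168
Sensible, products 25→223 °C: 785.51 kJ/s
Q = ΔH = 869.79 kJ/s = 869.79 kW
Heat supplied = 3131.2 MJ/h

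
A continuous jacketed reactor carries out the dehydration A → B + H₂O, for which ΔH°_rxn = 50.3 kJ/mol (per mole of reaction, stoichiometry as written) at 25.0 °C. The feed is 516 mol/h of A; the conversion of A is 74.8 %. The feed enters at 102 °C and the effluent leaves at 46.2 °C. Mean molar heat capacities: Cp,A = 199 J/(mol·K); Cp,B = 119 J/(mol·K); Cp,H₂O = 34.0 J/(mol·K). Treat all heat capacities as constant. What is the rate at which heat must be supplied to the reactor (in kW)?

Q_in = 3.70 kW

Extent of reaction ξ = 0.748 × 516 = 385.97 mol/h
Reaction term: ξ·ΔH°_rxn = 385.97 × 50.3 = 19414 kJ/h
Sensible, feed 102→25 °C: -7906.7 kJ/h
Outlet flows (mol/h): A 130.03, B 385.97, H₂O 385.97
Sensible, products 25→46.2 °C: 1800.5 kJ/h
Q = ΔH = 13308 kJ/h = 3.6967 kW
Heat supplied = 3.6967 kW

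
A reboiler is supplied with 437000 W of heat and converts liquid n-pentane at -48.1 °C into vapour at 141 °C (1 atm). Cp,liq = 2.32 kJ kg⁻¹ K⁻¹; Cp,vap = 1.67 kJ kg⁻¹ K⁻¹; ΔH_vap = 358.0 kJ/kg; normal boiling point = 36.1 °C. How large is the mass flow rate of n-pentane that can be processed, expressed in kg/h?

ṁ = 2160 kg/h

Δh = 2.32×(36.1−-48.1) + 358.0 + 1.67×(141−36.1) = 728.53 kJ/kg
Q = 437000 W = 437 kJ/s = 1.5732e+06 kJ/h
ṁ = Q/Δh = 1.5732e+06 / 728.53 = 2159.4 kg/h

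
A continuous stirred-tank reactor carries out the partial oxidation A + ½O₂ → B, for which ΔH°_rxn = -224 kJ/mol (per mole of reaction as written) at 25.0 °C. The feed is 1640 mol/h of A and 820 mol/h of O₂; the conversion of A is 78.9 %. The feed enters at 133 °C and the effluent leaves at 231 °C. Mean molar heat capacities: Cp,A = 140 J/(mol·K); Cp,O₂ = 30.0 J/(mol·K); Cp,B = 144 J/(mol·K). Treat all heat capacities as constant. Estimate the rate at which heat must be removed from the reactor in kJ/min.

Extent of reaction ξ = 0.789 × 1640 = 1294 mol/h
Reaction term: ξ·ΔH°_rxn = 1294 × -224 = -289850 kJ/h
Sensible, feed 133→25 °C: -27454 kJ/h
Outlet flows (mol/h): A 346.04, O₂ 173.02, B 1294
Sensible, products 25→231 °C: 49433 kJ/h
Q = ΔH = -267870 kJ/h = -74.408 kW
Heat removed = 4464.5 kJ/min

Q_out = 4460 kJ/min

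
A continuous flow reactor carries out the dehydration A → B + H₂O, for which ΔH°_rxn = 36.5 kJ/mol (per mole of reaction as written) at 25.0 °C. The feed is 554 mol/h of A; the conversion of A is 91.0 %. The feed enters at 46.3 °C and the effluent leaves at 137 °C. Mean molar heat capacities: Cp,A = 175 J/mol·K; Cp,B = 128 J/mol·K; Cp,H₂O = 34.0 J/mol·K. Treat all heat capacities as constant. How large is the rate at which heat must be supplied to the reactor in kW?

Extent of reaction ξ = 0.910 × 554 = 504.14 mol/h
Reaction term: ξ·ΔH°_rxn = 504.14 × 36.5 = 18401 kJ/h
Sensible, feed 46.3→25 °C: -2065 kJ/h
Outlet flows (mol/h): A 49.86, B 504.14, H₂O 504.14
Sensible, products 25→137 °C: 10124 kJ/h
Q = ΔH = 26460 kJ/h = 7.3501 kW
Heat supplied = 7.3501 kW

Q_in = 7.35 kW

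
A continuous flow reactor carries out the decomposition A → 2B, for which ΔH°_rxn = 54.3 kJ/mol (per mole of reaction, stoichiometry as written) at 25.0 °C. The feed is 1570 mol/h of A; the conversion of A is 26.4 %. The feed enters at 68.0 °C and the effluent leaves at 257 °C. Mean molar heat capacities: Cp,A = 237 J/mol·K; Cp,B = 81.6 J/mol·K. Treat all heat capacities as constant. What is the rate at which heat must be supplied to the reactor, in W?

Q_in = 23800 W

Extent of reaction ξ = 0.264 × 1570 = 414.48 mol/h
Reaction term: ξ·ΔH°_rxn = 414.48 × 54.3 = 22506 kJ/h
Sensible, feed 68.0→25 °C: -16000 kJ/h
Outlet flows (mol/h): A 1155.5, B 828.96
Sensible, products 25→257 °C: 79228 kJ/h
Q = ΔH = 85735 kJ/h = 23.815 kW
Heat supplied = 23815 W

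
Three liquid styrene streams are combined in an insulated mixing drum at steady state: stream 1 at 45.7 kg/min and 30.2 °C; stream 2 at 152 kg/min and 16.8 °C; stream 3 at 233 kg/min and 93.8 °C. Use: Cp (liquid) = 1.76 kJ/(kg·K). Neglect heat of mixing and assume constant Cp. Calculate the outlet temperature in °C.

Adiabatic, steady state ⇒ Σ ṁᵢCp,ᵢ(T_out − Tᵢ) = 0
T_out = Σ ṁᵢCp,ᵢTᵢ / Σ ṁᵢCp,ᵢ
      = 45389 / 758.03 = 59.877 °C

T_out = 59.9 °C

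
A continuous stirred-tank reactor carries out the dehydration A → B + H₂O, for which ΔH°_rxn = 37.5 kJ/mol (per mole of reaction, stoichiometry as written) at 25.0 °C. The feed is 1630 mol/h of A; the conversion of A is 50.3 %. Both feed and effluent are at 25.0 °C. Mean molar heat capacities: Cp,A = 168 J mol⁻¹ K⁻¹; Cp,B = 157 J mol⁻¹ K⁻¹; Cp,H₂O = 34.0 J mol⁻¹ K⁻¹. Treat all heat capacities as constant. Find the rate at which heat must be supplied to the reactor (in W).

Q_in = 8540 W

Extent of reaction ξ = 0.503 × 1630 = 819.89 mol/h
Reaction term: ξ·ΔH°_rxn = 819.89 × 37.5 = 30746 kJ/h
Q = ΔH = 30746 kJ/h = 8.5405 kW
Heat supplied = 8540.5 W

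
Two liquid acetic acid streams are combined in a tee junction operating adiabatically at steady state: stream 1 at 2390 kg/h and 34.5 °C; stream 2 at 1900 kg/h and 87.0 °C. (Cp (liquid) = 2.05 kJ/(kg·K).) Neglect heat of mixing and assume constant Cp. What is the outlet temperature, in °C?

Adiabatic, steady state ⇒ Σ ṁᵢCp,ᵢ(T_out − Tᵢ) = 0
Σ ṁᵢCp,ᵢTᵢ = 2390×2.05×34.5 + 1900×2.05×87.0 = 507900
Σ ṁᵢCp,ᵢ = 2390×2.05 + 1900×2.05 = 8794.5
T_out = 507900 / 8794.5 = 57.752 °C

T_out = 57.8 °C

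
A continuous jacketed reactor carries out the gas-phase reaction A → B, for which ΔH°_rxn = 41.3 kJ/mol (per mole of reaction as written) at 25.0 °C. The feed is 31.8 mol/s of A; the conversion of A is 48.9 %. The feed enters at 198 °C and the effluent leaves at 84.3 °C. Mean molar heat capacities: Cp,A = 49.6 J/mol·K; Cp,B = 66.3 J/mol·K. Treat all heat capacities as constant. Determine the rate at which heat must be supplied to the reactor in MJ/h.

Q_in = 1720 MJ/h

Extent of reaction ξ = 0.489 × 31.8 = 15.55 mol/s
Reaction term: ξ·ΔH°_rxn = 15.55 × 41.3 = 642.22 kJ/s
Sensible, feed 198→25 °C: -272.87 kJ/s
Outlet flows (mol/s): A 16.25, B 15.55
Sensible, products 25→84.3 °C: 108.93 kJ/s
Q = ΔH = 478.29 kJ/s = 478.29 kW
Heat supplied = 1721.8 MJ/h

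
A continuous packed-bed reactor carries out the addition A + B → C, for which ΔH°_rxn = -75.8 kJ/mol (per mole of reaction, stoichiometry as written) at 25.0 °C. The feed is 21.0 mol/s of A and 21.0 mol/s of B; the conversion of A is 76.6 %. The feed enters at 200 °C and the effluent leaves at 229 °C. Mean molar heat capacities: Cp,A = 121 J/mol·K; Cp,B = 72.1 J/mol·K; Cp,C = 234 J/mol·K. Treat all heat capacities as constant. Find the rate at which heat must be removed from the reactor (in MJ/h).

Extent of reaction ξ = 0.766 × 21.0 = 16.086 mol/s
Reaction term: ξ·ΔH°_rxn = 16.086 × -75.8 = -1219.3 kJ/s
Sensible, feed 200→25 °C: -709.64 kJ/s
Outlet flows (mol/s): A 4.914, B 4.914, C 16.086
Sensible, products 25→229 °C: 961.46 kJ/s
Q = ΔH = -967.51 kJ/s = -967.51 kW
Heat removed = 3483 MJ/h

Q_out = 3480 MJ/h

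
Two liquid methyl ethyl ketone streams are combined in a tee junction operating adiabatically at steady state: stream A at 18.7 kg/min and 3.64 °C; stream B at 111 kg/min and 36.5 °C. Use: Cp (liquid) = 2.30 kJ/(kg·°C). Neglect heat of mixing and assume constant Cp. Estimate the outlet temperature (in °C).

Adiabatic, steady state ⇒ Σ ṁᵢCp,ᵢ(T_out − Tᵢ) = 0
T_out = Σ ṁᵢCp,ᵢTᵢ / Σ ṁᵢCp,ᵢ
      = 9475 / 298.31 = 31.762 °C

T_out = 31.8 °C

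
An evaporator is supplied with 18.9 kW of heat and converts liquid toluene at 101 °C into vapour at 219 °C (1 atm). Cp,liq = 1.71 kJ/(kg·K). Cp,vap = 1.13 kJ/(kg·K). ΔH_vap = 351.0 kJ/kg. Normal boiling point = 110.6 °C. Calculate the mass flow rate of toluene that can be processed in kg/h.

Δh = 1.71×(110.6−101) + 351.0 + 1.13×(219−110.6) = 489.91 kJ/kg
Q = 18.9 kW = 18.9 kJ/s = 68040 kJ/h
ṁ = Q/Δh = 68040 / 489.91 = 138.88 kg/h

ṁ = 139 kg/h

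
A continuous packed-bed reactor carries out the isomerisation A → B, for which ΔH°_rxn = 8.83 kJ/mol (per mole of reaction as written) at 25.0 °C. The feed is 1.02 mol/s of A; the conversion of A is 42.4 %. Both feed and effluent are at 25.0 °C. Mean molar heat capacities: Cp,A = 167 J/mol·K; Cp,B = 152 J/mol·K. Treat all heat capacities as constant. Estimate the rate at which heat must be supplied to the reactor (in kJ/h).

Extent of reaction ξ = 0.424 × 1.02 = 0.43248 mol/s
Reaction term: ξ·ΔH°_rxn = 0.43248 × 8.83 = 3.8188 kJ/s
Q = ΔH = 3.8188 kJ/s = 3.8188 kW
Heat supplied = 13748 kJ/h

Q_in = 13700 kJ/h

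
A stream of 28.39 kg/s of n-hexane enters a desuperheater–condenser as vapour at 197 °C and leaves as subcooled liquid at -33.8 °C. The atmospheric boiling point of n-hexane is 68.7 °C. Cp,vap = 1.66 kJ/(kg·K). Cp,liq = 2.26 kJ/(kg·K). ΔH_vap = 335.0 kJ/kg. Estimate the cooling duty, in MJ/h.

Q_c = 79700 MJ/h

vapour 197→68.7 °C: -212.98 kJ/kg
condensation at 68.7 °C: -335 kJ/kg
liquid 68.7→-33.8 °C: -231.65 kJ/kg
Δh = -212.98 + -335 + -231.65 = -779.63 kJ/kg
Q = ṁ·Δh = 28.39 kg/s × -779.63 kJ/kg = -22134 kJ/s
|Q| = 22134 kW = 79681 MJ/h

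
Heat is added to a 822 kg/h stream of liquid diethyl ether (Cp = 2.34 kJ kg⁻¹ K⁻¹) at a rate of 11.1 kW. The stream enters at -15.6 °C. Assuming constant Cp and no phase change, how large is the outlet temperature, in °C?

T_out = 5.17 °C

Q = 11.1 kW = 39960 kJ/h
ΔT = Q/(ṁ·Cp) = 39960/(822×2.34) = 20.775 K
T_out = -15.6 + 20.775 = 5.1748 °C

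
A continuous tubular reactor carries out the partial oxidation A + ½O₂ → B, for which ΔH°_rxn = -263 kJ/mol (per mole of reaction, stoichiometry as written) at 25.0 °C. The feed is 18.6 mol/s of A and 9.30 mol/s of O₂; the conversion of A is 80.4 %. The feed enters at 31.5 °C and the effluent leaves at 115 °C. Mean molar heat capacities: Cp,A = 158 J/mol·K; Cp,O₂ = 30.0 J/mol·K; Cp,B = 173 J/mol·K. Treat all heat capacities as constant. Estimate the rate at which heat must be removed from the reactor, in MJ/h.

Q_out = 13200 MJ/h

Extent of reaction ξ = 0.804 × 18.6 = 14.954 mol/s
Reaction term: ξ·ΔH°_rxn = 14.954 × -263 = -3933 kJ/s
Sensible, feed 31.5→25 °C: -20.916 kJ/s
Outlet flows (mol/s): A 3.6456, O₂ 1.8228, B 14.954
Sensible, products 25→115 °C: 289.6 kJ/s
Q = ΔH = -3664.3 kJ/s = -3664.3 kW
Heat removed = 13192 MJ/h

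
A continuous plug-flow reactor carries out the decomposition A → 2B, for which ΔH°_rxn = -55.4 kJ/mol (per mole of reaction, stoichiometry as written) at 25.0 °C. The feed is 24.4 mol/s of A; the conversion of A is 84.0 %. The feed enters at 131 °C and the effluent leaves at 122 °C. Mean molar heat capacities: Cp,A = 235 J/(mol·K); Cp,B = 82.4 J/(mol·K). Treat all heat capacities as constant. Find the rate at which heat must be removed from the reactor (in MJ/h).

Q_out = 4780 MJ/h

Extent of reaction ξ = 0.840 × 24.4 = 20.496 mol/s
Reaction term: ξ·ΔH°_rxn = 20.496 × -55.4 = -1135.5 kJ/s
Sensible, feed 131→25 °C: -607.8 kJ/s
Outlet flows (mol/s): A 3.904, B 40.992
Sensible, products 25→122 °C: 416.63 kJ/s
Q = ΔH = -1326.6 kJ/s = -1326.6 kW
Heat removed = 4775.9 MJ/h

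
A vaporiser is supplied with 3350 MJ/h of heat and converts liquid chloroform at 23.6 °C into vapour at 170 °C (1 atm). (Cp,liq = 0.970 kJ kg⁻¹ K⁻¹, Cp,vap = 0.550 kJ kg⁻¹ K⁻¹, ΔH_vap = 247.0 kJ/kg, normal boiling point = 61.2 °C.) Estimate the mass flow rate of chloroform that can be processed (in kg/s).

Δh = 0.970×(61.2−23.6) + 247.0 + 0.550×(170−61.2) = 343.31 kJ/kg
Q = 3350 MJ/h = 930.56 kJ/s = 930.56 kJ/s
ṁ = Q/Δh = 930.56 / 343.31 = 2.7105 kg/s

ṁ = 2.71 kg/s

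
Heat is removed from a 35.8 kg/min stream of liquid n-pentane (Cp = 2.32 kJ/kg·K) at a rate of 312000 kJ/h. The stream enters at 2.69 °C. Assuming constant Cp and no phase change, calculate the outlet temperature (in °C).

T_out = -59.9 °C

Q = 312000 kJ/h = 5200 kJ/min
ΔT = Q/(ṁ·Cp) = 5200/(35.8×2.32) = 62.608 K
T_out = 2.69 − 62.608 = -59.918 °C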